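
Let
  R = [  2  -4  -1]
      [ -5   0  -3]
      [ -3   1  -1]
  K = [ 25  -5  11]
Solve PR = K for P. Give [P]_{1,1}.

Right-multiplying both sides by R⁻¹ gives P = KR⁻¹.
R has determinant -5; R⁻¹ = [[-3/5, 1, -12/5], [-4/5, 1, -11/5], [1, -2, 4]].
P = KR⁻¹ = [[25, -5, 11]] · [[-3/5, 1, -12/5], [-4/5, 1, -11/5], [1, -2, 4]] = [[0, -2, -5]].

0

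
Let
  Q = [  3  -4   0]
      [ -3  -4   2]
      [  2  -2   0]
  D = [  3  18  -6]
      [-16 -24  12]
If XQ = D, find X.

Right-multiplying both sides by Q⁻¹ gives X = DQ⁻¹.
det Q = -4, so Q⁻¹ = [[-1, 0, 2], [-1, 0, 3/2], [-7/2, 1/2, 6]].
X = DQ⁻¹ = [[3, 18, -6], [-16, -24, 12]] · [[-1, 0, 2], [-1, 0, 3/2], [-7/2, 1/2, 6]] = [[0, -3, -3], [-2, 6, 4]].

X = [[0, -3, -3], [-2, 6, 4]]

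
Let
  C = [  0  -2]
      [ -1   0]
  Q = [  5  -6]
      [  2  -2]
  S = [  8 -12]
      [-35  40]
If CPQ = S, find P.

P = [[5, 5], [-2, 3]]

P = C⁻¹SQ⁻¹ (apply C⁻¹ on the left and Q⁻¹ on the right).
det C = -2; the adjugate gives C⁻¹ = [[0, -1], [-1/2, 0]].
det Q = 2, so Q⁻¹ = [[-1, 3], [-1, 5/2]].
C⁻¹S = [[35, -40], [-4, 6]].
P = (C⁻¹S)Q⁻¹ = [[5, 5], [-2, 3]].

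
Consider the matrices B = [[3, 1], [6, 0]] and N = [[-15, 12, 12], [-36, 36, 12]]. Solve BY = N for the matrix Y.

Y = [[-6, 6, 2], [3, -6, 6]]

B is on the left of Y, so left-multiply by B⁻¹: Y = B⁻¹N.
B has determinant -6; B⁻¹ = [[0, 1/6], [1, -1/2]].
Y = B⁻¹N = [[0, 1/6], [1, -1/2]] · [[-15, 12, 12], [-36, 36, 12]] = [[-6, 6, 2], [3, -6, 6]].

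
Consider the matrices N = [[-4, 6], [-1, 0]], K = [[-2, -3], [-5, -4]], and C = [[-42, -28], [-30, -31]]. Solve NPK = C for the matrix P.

Isolating P: multiply by N⁻¹ from the left and K⁻¹ from the right, so P = N⁻¹CK⁻¹.
N has determinant 6; N⁻¹ = [[0, -1], [1/6, -2/3]].
det K = -7, so K⁻¹ = [[4/7, -3/7], [-5/7, 2/7]].
N⁻¹C = [[30, 31], [13, 16]].
P = (N⁻¹C)K⁻¹ = [[-5, -4], [-4, -1]].

P = [[-5, -4], [-4, -1]]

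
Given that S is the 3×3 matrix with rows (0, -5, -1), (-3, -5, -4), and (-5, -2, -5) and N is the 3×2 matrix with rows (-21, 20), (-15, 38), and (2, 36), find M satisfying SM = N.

S is on the left of M, so left-multiply by S⁻¹: M = S⁻¹N.
S has determinant -6; S⁻¹ = [[-17/6, 23/6, -5/2], [-5/6, 5/6, -1/2], [19/6, -25/6, 5/2]].
M = S⁻¹N = [[-17/6, 23/6, -5/2], [-5/6, 5/6, -1/2], [19/6, -25/6, 5/2]] · [[-21, 20], [-15, 38], [2, 36]] = [[-3, -1], [4, -3], [1, -5]].

M = [[-3, -1], [4, -3], [1, -5]]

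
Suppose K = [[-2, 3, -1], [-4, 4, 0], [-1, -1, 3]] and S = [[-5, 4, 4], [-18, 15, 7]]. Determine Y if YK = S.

Y = [[5, -2, 3], [5, 1, 4]]

Since K sits to the right of Y, Y = SK⁻¹.
det K = 4, so K⁻¹ = [[3, -2, 1], [3, -7/4, 1], [2, -5/4, 1]].
Y = SK⁻¹ = [[-5, 4, 4], [-18, 15, 7]] · [[3, -2, 1], [3, -7/4, 1], [2, -5/4, 1]] = [[5, -2, 3], [5, 1, 4]].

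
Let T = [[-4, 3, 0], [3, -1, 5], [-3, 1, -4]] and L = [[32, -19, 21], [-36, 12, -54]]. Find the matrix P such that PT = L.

P = [[-5, 5, 1], [0, -6, 6]]

T is on the right of P, so right-multiply by T⁻¹: P = LT⁻¹.
det T = -5; the adjugate gives T⁻¹ = [[1/5, -12/5, -3], [3/5, -16/5, -4], [0, 1, 1]].
P = LT⁻¹ = [[32, -19, 21], [-36, 12, -54]] · [[1/5, -12/5, -3], [3/5, -16/5, -4], [0, 1, 1]] = [[-5, 5, 1], [0, -6, 6]].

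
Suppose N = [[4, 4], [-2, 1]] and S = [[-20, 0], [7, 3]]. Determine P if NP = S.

P = [[-4, -1], [-1, 1]]

Since N multiplies P on the left, P = N⁻¹S.
det N = 12, so N⁻¹ = [[1/12, -1/3], [1/6, 1/3]].
P = N⁻¹S = [[1/12, -1/3], [1/6, 1/3]] · [[-20, 0], [7, 3]] = [[-4, -1], [-1, 1]].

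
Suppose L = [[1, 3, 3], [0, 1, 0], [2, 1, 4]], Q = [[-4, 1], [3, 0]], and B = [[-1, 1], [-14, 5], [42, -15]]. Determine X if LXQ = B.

X = [[-2, -2], [5, 2], [-4, -1]]

Isolating X: multiply by L⁻¹ from the left and Q⁻¹ from the right, so X = L⁻¹BQ⁻¹.
L has determinant -2; L⁻¹ = [[-2, 9/2, 3/2], [0, 1, 0], [1, -5/2, -1/2]].
det Q = -3; the adjugate gives Q⁻¹ = [[0, 1/3], [1, 4/3]].
L⁻¹B = [[2, -2], [-14, 5], [13, -4]].
X = (L⁻¹B)Q⁻¹ = [[-2, -2], [5, 2], [-4, -1]].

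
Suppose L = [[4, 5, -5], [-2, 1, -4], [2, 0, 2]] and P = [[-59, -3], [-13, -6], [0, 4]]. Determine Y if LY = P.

Since L multiplies Y on the left, Y = L⁻¹P.
det L = -2; the adjugate gives L⁻¹ = [[-1, 5, 15/2], [2, -9, -13], [1, -5, -7]].
Y = L⁻¹P = [[-1, 5, 15/2], [2, -9, -13], [1, -5, -7]] · [[-59, -3], [-13, -6], [0, 4]] = [[-6, 3], [-1, -4], [6, -1]].

Y = [[-6, 3], [-1, -4], [6, -1]]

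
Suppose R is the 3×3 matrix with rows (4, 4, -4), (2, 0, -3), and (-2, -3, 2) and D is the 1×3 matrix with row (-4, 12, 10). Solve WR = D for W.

Since R sits to the right of W, W = DR⁻¹.
det R = -4, so R⁻¹ = [[9/4, -1, 3], [-1/2, 0, -1], [3/2, -1, 2]].
W = DR⁻¹ = [[-4, 12, 10]] · [[9/4, -1, 3], [-1/2, 0, -1], [3/2, -1, 2]] = [[0, -6, -4]].

W = [[0, -6, -4]]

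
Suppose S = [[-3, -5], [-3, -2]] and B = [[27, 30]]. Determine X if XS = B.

S is on the right of X, so right-multiply by S⁻¹: X = BS⁻¹.
det S = -9; the adjugate gives S⁻¹ = [[2/9, -5/9], [-1/3, 1/3]].
X = BS⁻¹ = [[27, 30]] · [[2/9, -5/9], [-1/3, 1/3]] = [[-4, -5]].

X = [[-4, -5]]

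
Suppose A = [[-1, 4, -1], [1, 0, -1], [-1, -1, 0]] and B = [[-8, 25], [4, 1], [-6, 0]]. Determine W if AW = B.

W = [[6, -4], [0, 4], [2, -5]]

A is on the left of W, so left-multiply by A⁻¹: W = A⁻¹B.
det A = 6, so A⁻¹ = [[-1/6, 1/6, -2/3], [1/6, -1/6, -1/3], [-1/6, -5/6, -2/3]].
W = A⁻¹B = [[-1/6, 1/6, -2/3], [1/6, -1/6, -1/3], [-1/6, -5/6, -2/3]] · [[-8, 25], [4, 1], [-6, 0]] = [[6, -4], [0, 4], [2, -5]].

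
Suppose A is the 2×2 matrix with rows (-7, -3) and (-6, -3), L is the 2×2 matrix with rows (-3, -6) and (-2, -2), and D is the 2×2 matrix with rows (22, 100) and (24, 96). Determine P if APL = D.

P = A⁻¹DL⁻¹ (apply A⁻¹ on the left and L⁻¹ on the right).
det A = 3; the adjugate gives A⁻¹ = [[-1, 1], [2, -7/3]].
det L = -6, so L⁻¹ = [[1/3, -1], [-1/3, 1/2]].
A⁻¹D = [[2, -4], [-12, -24]].
P = (A⁻¹D)L⁻¹ = [[2, -4], [4, 0]].

P = [[2, -4], [4, 0]]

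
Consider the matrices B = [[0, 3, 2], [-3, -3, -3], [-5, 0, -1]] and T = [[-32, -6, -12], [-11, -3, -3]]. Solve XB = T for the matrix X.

X = [[2, 4, 4], [-4, -3, 4]]

Since B sits to the right of X, X = TB⁻¹.
det B = 6, so B⁻¹ = [[1/2, 1/2, -1/2], [2, 5/3, -1], [-5/2, -5/2, 3/2]].
X = TB⁻¹ = [[-32, -6, -12], [-11, -3, -3]] · [[1/2, 1/2, -1/2], [2, 5/3, -1], [-5/2, -5/2, 3/2]] = [[2, 4, 4], [-4, -3, 4]].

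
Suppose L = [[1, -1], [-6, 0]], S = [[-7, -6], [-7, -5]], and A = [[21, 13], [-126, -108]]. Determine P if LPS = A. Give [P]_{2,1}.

-5

Isolating P: multiply by L⁻¹ from the left and S⁻¹ from the right, so P = L⁻¹AS⁻¹.
det L = -6; the adjugate gives L⁻¹ = [[0, -1/6], [-1, -1/6]].
det S = -7, so S⁻¹ = [[5/7, -6/7], [-1, 1]].
L⁻¹A = [[21, 18], [0, 5]].
P = (L⁻¹A)S⁻¹ = [[-3, 0], [-5, 5]].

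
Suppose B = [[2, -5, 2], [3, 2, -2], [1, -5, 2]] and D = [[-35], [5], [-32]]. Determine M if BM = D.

M = [[-3], [5], [-2]]

Since B multiplies M on the left, M = B⁻¹D.
det B = -6, so B⁻¹ = [[1, 0, -1], [4/3, -1/3, -5/3], [17/6, -5/6, -19/6]].
M = B⁻¹D = [[1, 0, -1], [4/3, -1/3, -5/3], [17/6, -5/6, -19/6]] · [[-35], [5], [-32]] = [[-3], [5], [-2]].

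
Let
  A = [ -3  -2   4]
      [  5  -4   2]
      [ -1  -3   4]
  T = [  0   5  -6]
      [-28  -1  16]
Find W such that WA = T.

W = [[-2, -1, 1], [1, -4, 5]]

A is on the right of W, so right-multiply by A⁻¹: W = TA⁻¹.
det A = -2, so A⁻¹ = [[5, 2, -6], [11, 4, -13], [19/2, 7/2, -11]].
W = TA⁻¹ = [[0, 5, -6], [-28, -1, 16]] · [[5, 2, -6], [11, 4, -13], [19/2, 7/2, -11]] = [[-2, -1, 1], [1, -4, 5]].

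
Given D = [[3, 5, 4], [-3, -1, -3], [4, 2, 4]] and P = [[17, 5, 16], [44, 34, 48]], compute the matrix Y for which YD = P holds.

D is on the right of Y, so right-multiply by D⁻¹: Y = PD⁻¹.
D has determinant -2; D⁻¹ = [[-1, 6, 11/2], [0, 2, 3/2], [1, -7, -6]].
Y = PD⁻¹ = [[17, 5, 16], [44, 34, 48]] · [[-1, 6, 11/2], [0, 2, 3/2], [1, -7, -6]] = [[-1, 0, 5], [4, -4, 5]].

Y = [[-1, 0, 5], [4, -4, 5]]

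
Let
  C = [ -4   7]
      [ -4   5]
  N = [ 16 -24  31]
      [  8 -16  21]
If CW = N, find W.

W = [[3, -1, 1], [4, -4, 5]]

Since C multiplies W on the left, W = C⁻¹N.
det C = 8; the adjugate gives C⁻¹ = [[5/8, -7/8], [1/2, -1/2]].
W = C⁻¹N = [[5/8, -7/8], [1/2, -1/2]] · [[16, -24, 31], [8, -16, 21]] = [[3, -1, 1], [4, -4, 5]].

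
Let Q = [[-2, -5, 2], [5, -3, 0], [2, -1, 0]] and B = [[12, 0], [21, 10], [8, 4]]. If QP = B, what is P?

P = [[3, 2], [-2, 0], [4, 2]]

Since Q multiplies P on the left, P = Q⁻¹B.
Q has determinant 2; Q⁻¹ = [[0, -1, 3], [0, -2, 5], [1/2, -6, 31/2]].
P = Q⁻¹B = [[0, -1, 3], [0, -2, 5], [1/2, -6, 31/2]] · [[12, 0], [21, 10], [8, 4]] = [[3, 2], [-2, 0], [4, 2]].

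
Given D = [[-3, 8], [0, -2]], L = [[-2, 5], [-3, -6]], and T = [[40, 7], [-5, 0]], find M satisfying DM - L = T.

M = [[-2, 4], [4, 3]]

DM = T + L = [[38, 12], [-8, -6]].
D is on the left of M, so left-multiply by D⁻¹: M = D⁻¹(T + L).
D has determinant 6; D⁻¹ = [[-1/3, -4/3], [0, -1/2]].
M = D⁻¹(T + L) = [[-2, 4], [4, 3]].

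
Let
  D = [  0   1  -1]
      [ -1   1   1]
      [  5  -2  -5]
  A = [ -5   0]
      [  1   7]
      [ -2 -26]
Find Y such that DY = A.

Y = [[6, -1], [1, 3], [6, 3]]

Left-multiplying both sides by D⁻¹ gives Y = D⁻¹A.
det D = 3, so D⁻¹ = [[-1, 7/3, 2/3], [0, 5/3, 1/3], [-1, 5/3, 1/3]].
Y = D⁻¹A = [[-1, 7/3, 2/3], [0, 5/3, 1/3], [-1, 5/3, 1/3]] · [[-5, 0], [1, 7], [-2, -26]] = [[6, -1], [1, 3], [6, 3]].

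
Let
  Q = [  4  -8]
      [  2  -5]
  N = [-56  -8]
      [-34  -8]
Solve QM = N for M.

M = [[-2, 6], [6, 4]]

Left-multiplying both sides by Q⁻¹ gives M = Q⁻¹N.
Q has determinant -4; Q⁻¹ = [[5/4, -2], [1/2, -1]].
M = Q⁻¹N = [[5/4, -2], [1/2, -1]] · [[-56, -8], [-34, -8]] = [[-2, 6], [6, 4]].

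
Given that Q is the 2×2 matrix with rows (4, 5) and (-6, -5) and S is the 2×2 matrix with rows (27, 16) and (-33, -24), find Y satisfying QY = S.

Left-multiplying both sides by Q⁻¹ gives Y = Q⁻¹S.
det Q = 10, so Q⁻¹ = [[-1/2, -1/2], [3/5, 2/5]].
Y = Q⁻¹S = [[-1/2, -1/2], [3/5, 2/5]] · [[27, 16], [-33, -24]] = [[3, 4], [3, 0]].

Y = [[3, 4], [3, 0]]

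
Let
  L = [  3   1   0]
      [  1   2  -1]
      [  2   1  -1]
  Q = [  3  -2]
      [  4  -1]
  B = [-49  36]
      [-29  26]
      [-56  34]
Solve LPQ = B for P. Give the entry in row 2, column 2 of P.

Left-multiply by L⁻¹ and right-multiply by Q⁻¹: P = L⁻¹BQ⁻¹.
det L = -4; the adjugate gives L⁻¹ = [[1/4, -1/4, 1/4], [1/4, 3/4, -3/4], [3/4, 1/4, -5/4]].
det Q = 5, so Q⁻¹ = [[-1/5, 2/5], [-4/5, 3/5]].
L⁻¹B = [[-19, 11], [8, 3], [26, -9]].
P = (L⁻¹B)Q⁻¹ = [[-5, -1], [-4, 5], [2, 5]].

5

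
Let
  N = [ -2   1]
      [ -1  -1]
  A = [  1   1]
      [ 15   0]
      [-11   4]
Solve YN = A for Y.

Right-multiplying both sides by N⁻¹ gives Y = AN⁻¹.
N has determinant 3; N⁻¹ = [[-1/3, -1/3], [1/3, -2/3]].
Y = AN⁻¹ = [[1, 1], [15, 0], [-11, 4]] · [[-1/3, -1/3], [1/3, -2/3]] = [[0, -1], [-5, -5], [5, 1]].

Y = [[0, -1], [-5, -5], [5, 1]]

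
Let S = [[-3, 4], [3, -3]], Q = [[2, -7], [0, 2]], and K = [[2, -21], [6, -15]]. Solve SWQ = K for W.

W = [[5, -3], [4, -4]]

W = S⁻¹KQ⁻¹ (apply S⁻¹ on the left and Q⁻¹ on the right).
det S = -3; the adjugate gives S⁻¹ = [[1, 4/3], [1, 1]].
det Q = 4, so Q⁻¹ = [[1/2, 7/4], [0, 1/2]].
S⁻¹K = [[10, -41], [8, -36]].
W = (S⁻¹K)Q⁻¹ = [[5, -3], [4, -4]].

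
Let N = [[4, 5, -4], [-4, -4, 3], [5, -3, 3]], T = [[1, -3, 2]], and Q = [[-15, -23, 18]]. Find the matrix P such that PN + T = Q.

PN = Q − T = [[-16, -20, 16]].
Since N sits to the right of P, P = (Q − T)N⁻¹.
det N = -5, so N⁻¹ = [[3/5, 3/5, 1/5], [-27/5, -32/5, -4/5], [-32/5, -37/5, -4/5]].
P = (Q − T)N⁻¹ = [[-4, 0, 0]].

P = [[-4, 0, 0]]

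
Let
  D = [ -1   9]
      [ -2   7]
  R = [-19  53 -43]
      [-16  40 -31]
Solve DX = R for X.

Since D multiplies X on the left, X = D⁻¹R.
det D = 11, so D⁻¹ = [[7/11, -9/11], [2/11, -1/11]].
X = D⁻¹R = [[7/11, -9/11], [2/11, -1/11]] · [[-19, 53, -43], [-16, 40, -31]] = [[1, 1, -2], [-2, 6, -5]].

X = [[1, 1, -2], [-2, 6, -5]]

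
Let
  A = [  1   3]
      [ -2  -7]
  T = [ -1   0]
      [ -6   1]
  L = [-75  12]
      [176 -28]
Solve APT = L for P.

P = [[-3, 0], [2, 4]]

Isolating P: multiply by A⁻¹ from the left and T⁻¹ from the right, so P = A⁻¹LT⁻¹.
det A = -1; the adjugate gives A⁻¹ = [[7, 3], [-2, -1]].
T has determinant -1; T⁻¹ = [[-1, 0], [-6, 1]].
A⁻¹L = [[3, 0], [-26, 4]].
P = (A⁻¹L)T⁻¹ = [[-3, 0], [2, 4]].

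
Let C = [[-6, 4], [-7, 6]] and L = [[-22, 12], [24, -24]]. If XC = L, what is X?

Since C sits to the right of X, X = LC⁻¹.
C has determinant -8; C⁻¹ = [[-3/4, 1/2], [-7/8, 3/4]].
X = LC⁻¹ = [[-22, 12], [24, -24]] · [[-3/4, 1/2], [-7/8, 3/4]] = [[6, -2], [3, -6]].

X = [[6, -2], [3, -6]]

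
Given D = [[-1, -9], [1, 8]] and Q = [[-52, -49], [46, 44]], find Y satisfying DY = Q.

D is on the left of Y, so left-multiply by D⁻¹: Y = D⁻¹Q.
det D = 1, so D⁻¹ = [[8, 9], [-1, -1]].
Y = D⁻¹Q = [[8, 9], [-1, -1]] · [[-52, -49], [46, 44]] = [[-2, 4], [6, 5]].

Y = [[-2, 4], [6, 5]]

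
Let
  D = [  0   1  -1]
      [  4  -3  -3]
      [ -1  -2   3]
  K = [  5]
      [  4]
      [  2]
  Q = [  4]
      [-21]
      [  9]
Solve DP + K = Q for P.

DP = Q − K = [[-1], [-25], [7]].
Left-multiplying both sides by D⁻¹ gives P = D⁻¹(Q − K).
det D = 2, so D⁻¹ = [[-15/2, -1/2, -3], [-9/2, -1/2, -2], [-11/2, -1/2, -2]].
P = D⁻¹(Q − K) = [[-1], [3], [4]].

P = [[-1], [3], [4]]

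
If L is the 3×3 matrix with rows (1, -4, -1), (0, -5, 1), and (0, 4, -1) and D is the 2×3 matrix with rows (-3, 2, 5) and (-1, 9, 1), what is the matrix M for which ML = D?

M = [[-3, 2, 0], [-1, -5, -5]]

Since L sits to the right of M, M = DL⁻¹.
det L = 1; the adjugate gives L⁻¹ = [[1, -8, -9], [0, -1, -1], [0, -4, -5]].
M = DL⁻¹ = [[-3, 2, 5], [-1, 9, 1]] · [[1, -8, -9], [0, -1, -1], [0, -4, -5]] = [[-3, 2, 0], [-1, -5, -5]].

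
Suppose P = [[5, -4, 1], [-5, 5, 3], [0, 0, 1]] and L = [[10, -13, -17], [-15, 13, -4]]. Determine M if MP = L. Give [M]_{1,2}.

-5

P is on the right of M, so right-multiply by P⁻¹: M = LP⁻¹.
det P = 5, so P⁻¹ = [[1, 4/5, -17/5], [1, 1, -4], [0, 0, 1]].
M = LP⁻¹ = [[10, -13, -17], [-15, 13, -4]] · [[1, 4/5, -17/5], [1, 1, -4], [0, 0, 1]] = [[-3, -5, 1], [-2, 1, -5]].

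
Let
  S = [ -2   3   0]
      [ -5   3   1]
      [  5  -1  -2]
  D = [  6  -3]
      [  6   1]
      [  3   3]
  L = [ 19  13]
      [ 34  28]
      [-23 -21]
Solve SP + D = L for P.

P = [[-5, -2], [1, 4], [0, 5]]

SP = L − D = [[13, 16], [28, 27], [-26, -24]].
S is on the left of P, so left-multiply by S⁻¹: P = S⁻¹(L − D).
det S = -5; the adjugate gives S⁻¹ = [[1, -6/5, -3/5], [1, -4/5, -2/5], [2, -13/5, -9/5]].
P = S⁻¹(L − D) = [[-5, -2], [1, 4], [0, 5]].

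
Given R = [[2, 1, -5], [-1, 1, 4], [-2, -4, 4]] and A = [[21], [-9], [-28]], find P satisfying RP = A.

Left-multiplying both sides by R⁻¹ gives P = R⁻¹A.
det R = 6, so R⁻¹ = [[10/3, 8/3, 3/2], [-2/3, -1/3, -1/2], [1, 1, 1/2]].
P = R⁻¹A = [[10/3, 8/3, 3/2], [-2/3, -1/3, -1/2], [1, 1, 1/2]] · [[21], [-9], [-28]] = [[4], [3], [-2]].

P = [[4], [3], [-2]]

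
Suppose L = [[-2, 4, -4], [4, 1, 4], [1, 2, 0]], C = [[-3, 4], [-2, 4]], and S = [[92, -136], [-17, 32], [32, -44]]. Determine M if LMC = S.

M = [[-4, 1], [-3, -1], [5, 1]]

Left-multiply by L⁻¹ and right-multiply by C⁻¹: M = L⁻¹SC⁻¹.
L has determinant 4; L⁻¹ = [[-2, -2, 5], [1, 1, -2], [7/4, 2, -9/2]].
det C = -4; the adjugate gives C⁻¹ = [[-1, 1], [-1/2, 3/4]].
L⁻¹S = [[10, -12], [11, -16], [-17, 24]].
M = (L⁻¹S)C⁻¹ = [[-4, 1], [-3, -1], [5, 1]].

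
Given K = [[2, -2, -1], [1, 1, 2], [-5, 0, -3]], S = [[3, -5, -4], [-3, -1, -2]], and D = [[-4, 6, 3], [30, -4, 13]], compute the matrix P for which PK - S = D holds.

P = [[-3, -5, -2], [3, 1, -4]]

PK = D + S = [[-1, 1, -1], [27, -5, 11]].
Since K sits to the right of P, P = (D + S)K⁻¹.
det K = 3; the adjugate gives K⁻¹ = [[-1, -2, -1], [-7/3, -11/3, -5/3], [5/3, 10/3, 4/3]].
P = (D + S)K⁻¹ = [[-3, -5, -2], [3, 1, -4]].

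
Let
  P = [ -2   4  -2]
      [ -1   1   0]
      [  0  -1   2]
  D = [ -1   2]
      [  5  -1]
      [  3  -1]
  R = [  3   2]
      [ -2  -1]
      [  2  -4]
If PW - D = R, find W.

PW = R + D = [[2, 4], [3, -2], [5, -5]].
Since P multiplies W on the left, W = P⁻¹(R + D).
det P = 2, so P⁻¹ = [[1, -3, 1], [1, -2, 1], [1/2, -1, 1]].
W = P⁻¹(R + D) = [[-2, 5], [1, 3], [3, -1]].

W = [[-2, 5], [1, 3], [3, -1]]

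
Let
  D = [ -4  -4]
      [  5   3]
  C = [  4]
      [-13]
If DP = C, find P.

D is on the left of P, so left-multiply by D⁻¹: P = D⁻¹C.
det D = 8; the adjugate gives D⁻¹ = [[3/8, 1/2], [-5/8, -1/2]].
P = D⁻¹C = [[3/8, 1/2], [-5/8, -1/2]] · [[4], [-13]] = [[-5], [4]].

P = [[-5], [4]]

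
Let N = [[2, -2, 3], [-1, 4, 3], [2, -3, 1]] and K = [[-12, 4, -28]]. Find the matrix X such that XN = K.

X = [[-4, -4, -4]]

Right-multiplying both sides by N⁻¹ gives X = KN⁻¹.
det N = -3; the adjugate gives N⁻¹ = [[-13/3, 7/3, 6], [-7/3, 4/3, 3], [5/3, -2/3, -2]].
X = KN⁻¹ = [[-12, 4, -28]] · [[-13/3, 7/3, 6], [-7/3, 4/3, 3], [5/3, -2/3, -2]] = [[-4, -4, -4]].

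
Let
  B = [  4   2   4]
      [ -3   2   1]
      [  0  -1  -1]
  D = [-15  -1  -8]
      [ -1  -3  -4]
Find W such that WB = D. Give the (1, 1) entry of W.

-3

Right-multiplying both sides by B⁻¹ gives W = DB⁻¹.
B has determinant 2; B⁻¹ = [[-1/2, -1, -3], [-3/2, -2, -8], [3/2, 2, 7]].
W = DB⁻¹ = [[-15, -1, -8], [-1, -3, -4]] · [[-1/2, -1, -3], [-3/2, -2, -8], [3/2, 2, 7]] = [[-3, 1, -3], [-1, -1, -1]].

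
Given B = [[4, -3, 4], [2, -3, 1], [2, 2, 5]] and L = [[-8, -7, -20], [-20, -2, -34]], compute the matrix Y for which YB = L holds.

Y = [[2, -3, -5], [-4, 2, -4]]

Since B sits to the right of Y, Y = LB⁻¹.
det B = -4; the adjugate gives B⁻¹ = [[17/4, -23/4, -9/4], [2, -3, -1], [-5/2, 7/2, 3/2]].
Y = LB⁻¹ = [[-8, -7, -20], [-20, -2, -34]] · [[17/4, -23/4, -9/4], [2, -3, -1], [-5/2, 7/2, 3/2]] = [[2, -3, -5], [-4, 2, -4]].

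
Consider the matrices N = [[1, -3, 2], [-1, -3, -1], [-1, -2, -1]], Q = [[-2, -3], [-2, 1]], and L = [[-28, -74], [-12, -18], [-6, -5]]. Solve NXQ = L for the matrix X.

X = N⁻¹LQ⁻¹ (apply N⁻¹ on the left and Q⁻¹ on the right).
det N = -1; the adjugate gives N⁻¹ = [[-1, 7, -9], [0, -1, 1], [1, -5, 6]].
det Q = -8, so Q⁻¹ = [[-1/8, -3/8], [-1/4, 1/4]].
N⁻¹L = [[-2, -7], [6, 13], [-4, -14]].
X = (N⁻¹L)Q⁻¹ = [[2, -1], [-4, 1], [4, -2]].

X = [[2, -1], [-4, 1], [4, -2]]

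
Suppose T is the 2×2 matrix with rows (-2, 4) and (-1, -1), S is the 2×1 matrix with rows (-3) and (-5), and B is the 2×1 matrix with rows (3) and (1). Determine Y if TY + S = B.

TY = B − S = [[6], [6]].
Since T multiplies Y on the left, Y = T⁻¹(B − S).
det T = 6, so T⁻¹ = [[-1/6, -2/3], [1/6, -1/3]].
Y = T⁻¹(B − S) = [[-5], [-1]].

Y = [[-5], [-1]]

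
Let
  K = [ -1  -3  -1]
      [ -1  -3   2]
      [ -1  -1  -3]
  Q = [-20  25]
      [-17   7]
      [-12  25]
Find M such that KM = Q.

M = [[4, -1], [5, -6], [1, -6]]

K is on the left of M, so left-multiply by K⁻¹: M = K⁻¹Q.
det K = 6; the adjugate gives K⁻¹ = [[11/6, -4/3, -3/2], [-5/6, 1/3, 1/2], [-1/3, 1/3, 0]].
M = K⁻¹Q = [[11/6, -4/3, -3/2], [-5/6, 1/3, 1/2], [-1/3, 1/3, 0]] · [[-20, 25], [-17, 7], [-12, 25]] = [[4, -1], [5, -6], [1, -6]].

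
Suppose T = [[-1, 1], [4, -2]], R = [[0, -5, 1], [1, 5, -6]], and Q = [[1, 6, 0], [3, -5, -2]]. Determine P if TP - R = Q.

TP = Q + R = [[1, 1, 1], [4, 0, -8]].
Since T multiplies P on the left, P = T⁻¹(Q + R).
det T = -2; the adjugate gives T⁻¹ = [[1, 1/2], [2, 1/2]].
P = T⁻¹(Q + R) = [[3, 1, -3], [4, 2, -2]].

P = [[3, 1, -3], [4, 2, -2]]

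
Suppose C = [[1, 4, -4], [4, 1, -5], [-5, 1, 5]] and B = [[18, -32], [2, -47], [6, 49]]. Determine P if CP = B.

P = [[-6, -4], [1, -1], [-5, 6]]

Since C multiplies P on the left, P = C⁻¹B.
C has determinant -6; C⁻¹ = [[-5/3, 4, 8/3], [-5/6, 5/2, 11/6], [-3/2, 7/2, 5/2]].
P = C⁻¹B = [[-5/3, 4, 8/3], [-5/6, 5/2, 11/6], [-3/2, 7/2, 5/2]] · [[18, -32], [2, -47], [6, 49]] = [[-6, -4], [1, -1], [-5, 6]].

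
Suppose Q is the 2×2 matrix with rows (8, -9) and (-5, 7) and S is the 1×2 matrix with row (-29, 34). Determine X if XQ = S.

X = [[-3, 1]]

Since Q sits to the right of X, X = SQ⁻¹.
det Q = 11, so Q⁻¹ = [[7/11, 9/11], [5/11, 8/11]].
X = SQ⁻¹ = [[-29, 34]] · [[7/11, 9/11], [5/11, 8/11]] = [[-3, 1]].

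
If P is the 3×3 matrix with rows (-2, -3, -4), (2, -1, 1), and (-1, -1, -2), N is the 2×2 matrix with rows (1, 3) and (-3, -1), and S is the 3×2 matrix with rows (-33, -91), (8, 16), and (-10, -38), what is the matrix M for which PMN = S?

M = P⁻¹SN⁻¹ (apply P⁻¹ on the left and N⁻¹ on the right).
P has determinant -3; P⁻¹ = [[-1, 2/3, 7/3], [-1, 0, 2], [1, -1/3, -8/3]].
det N = 8; the adjugate gives N⁻¹ = [[-1/8, -3/8], [3/8, 1/8]].
P⁻¹S = [[15, 13], [13, 15], [-9, 5]].
M = (P⁻¹S)N⁻¹ = [[3, -4], [4, -3], [3, 4]].

M = [[3, -4], [4, -3], [3, 4]]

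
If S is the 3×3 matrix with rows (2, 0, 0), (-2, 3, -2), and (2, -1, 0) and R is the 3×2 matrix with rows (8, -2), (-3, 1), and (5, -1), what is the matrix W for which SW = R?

W = [[4, -1], [3, -1], [2, -1]]

Since S multiplies W on the left, W = S⁻¹R.
det S = -4, so S⁻¹ = [[1/2, 0, 0], [1, 0, -1], [1, -1/2, -3/2]].
W = S⁻¹R = [[1/2, 0, 0], [1, 0, -1], [1, -1/2, -3/2]] · [[8, -2], [-3, 1], [5, -1]] = [[4, -1], [3, -1], [2, -1]].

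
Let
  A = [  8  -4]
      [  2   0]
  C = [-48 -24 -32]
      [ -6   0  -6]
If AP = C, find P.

Since A multiplies P on the left, P = A⁻¹C.
A has determinant 8; A⁻¹ = [[0, 1/2], [-1/4, 1]].
P = A⁻¹C = [[0, 1/2], [-1/4, 1]] · [[-48, -24, -32], [-6, 0, -6]] = [[-3, 0, -3], [6, 6, 2]].

P = [[-3, 0, -3], [6, 6, 2]]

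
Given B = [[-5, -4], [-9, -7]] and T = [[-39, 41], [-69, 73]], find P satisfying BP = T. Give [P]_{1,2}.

-5

Left-multiplying both sides by B⁻¹ gives P = B⁻¹T.
det B = -1; the adjugate gives B⁻¹ = [[7, -4], [-9, 5]].
P = B⁻¹T = [[7, -4], [-9, 5]] · [[-39, 41], [-69, 73]] = [[3, -5], [6, -4]].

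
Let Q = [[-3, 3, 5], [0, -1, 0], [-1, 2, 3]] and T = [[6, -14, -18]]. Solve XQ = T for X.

X = [[0, 2, -6]]

Q is on the right of X, so right-multiply by Q⁻¹: X = TQ⁻¹.
Q has determinant 4; Q⁻¹ = [[-3/4, 1/4, 5/4], [0, -1, 0], [-1/4, 3/4, 3/4]].
X = TQ⁻¹ = [[6, -14, -18]] · [[-3/4, 1/4, 5/4], [0, -1, 0], [-1/4, 3/4, 3/4]] = [[0, 2, -6]].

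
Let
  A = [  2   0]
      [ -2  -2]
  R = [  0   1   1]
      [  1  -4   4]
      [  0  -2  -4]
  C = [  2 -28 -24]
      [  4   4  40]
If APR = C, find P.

Left-multiply by A⁻¹ and right-multiply by R⁻¹: P = A⁻¹CR⁻¹.
det A = -4; the adjugate gives A⁻¹ = [[1/2, 0], [-1/2, -1/2]].
det R = 2, so R⁻¹ = [[12, 1, 4], [2, 0, 1/2], [-1, 0, -1/2]].
A⁻¹C = [[1, -14, -12], [-3, 12, -8]].
P = (A⁻¹C)R⁻¹ = [[-4, 1, 3], [-4, -3, -2]].

P = [[-4, 1, 3], [-4, -3, -2]]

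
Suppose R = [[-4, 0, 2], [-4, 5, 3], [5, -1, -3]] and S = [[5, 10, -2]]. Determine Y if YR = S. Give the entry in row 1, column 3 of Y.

5

R is on the right of Y, so right-multiply by R⁻¹: Y = SR⁻¹.
det R = 6, so R⁻¹ = [[-2, -1/3, -5/3], [1/2, 1/3, 2/3], [-7/2, -2/3, -10/3]].
Y = SR⁻¹ = [[5, 10, -2]] · [[-2, -1/3, -5/3], [1/2, 1/3, 2/3], [-7/2, -2/3, -10/3]] = [[2, 3, 5]].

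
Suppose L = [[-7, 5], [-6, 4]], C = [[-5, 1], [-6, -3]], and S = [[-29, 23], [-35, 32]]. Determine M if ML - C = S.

ML = S + C = [[-34, 24], [-41, 29]].
Since L sits to the right of M, M = (S + C)L⁻¹.
det L = 2, so L⁻¹ = [[2, -5/2], [3, -7/2]].
M = (S + C)L⁻¹ = [[4, 1], [5, 1]].

M = [[4, 1], [5, 1]]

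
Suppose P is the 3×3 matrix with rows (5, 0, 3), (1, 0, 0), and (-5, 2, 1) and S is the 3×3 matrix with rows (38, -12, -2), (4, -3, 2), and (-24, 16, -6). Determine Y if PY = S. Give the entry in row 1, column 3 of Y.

Left-multiplying both sides by P⁻¹ gives Y = P⁻¹S.
det P = 6, so P⁻¹ = [[0, 1, 0], [-1/6, 10/3, 1/2], [1/3, -5/3, 0]].
Y = P⁻¹S = [[0, 1, 0], [-1/6, 10/3, 1/2], [1/3, -5/3, 0]] · [[38, -12, -2], [4, -3, 2], [-24, 16, -6]] = [[4, -3, 2], [-5, 0, 4], [6, 1, -4]].

2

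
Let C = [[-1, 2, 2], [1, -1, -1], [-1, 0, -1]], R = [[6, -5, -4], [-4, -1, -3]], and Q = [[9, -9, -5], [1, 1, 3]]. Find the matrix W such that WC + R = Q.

WC = Q − R = [[3, -4, -1], [5, 2, 6]].
Since C sits to the right of W, W = (Q − R)C⁻¹.
det C = 1, so C⁻¹ = [[1, 2, 0], [2, 3, 1], [-1, -2, -1]].
W = (Q − R)C⁻¹ = [[-4, -4, -3], [3, 4, -4]].

W = [[-4, -4, -3], [3, 4, -4]]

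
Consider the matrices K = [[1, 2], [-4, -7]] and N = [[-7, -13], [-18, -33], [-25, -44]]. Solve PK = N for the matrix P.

Right-multiplying both sides by K⁻¹ gives P = NK⁻¹.
K has determinant 1; K⁻¹ = [[-7, -2], [4, 1]].
P = NK⁻¹ = [[-7, -13], [-18, -33], [-25, -44]] · [[-7, -2], [4, 1]] = [[-3, 1], [-6, 3], [-1, 6]].

P = [[-3, 1], [-6, 3], [-1, 6]]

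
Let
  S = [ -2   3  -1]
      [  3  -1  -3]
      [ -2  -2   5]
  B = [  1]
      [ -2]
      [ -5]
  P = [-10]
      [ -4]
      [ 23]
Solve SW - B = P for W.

W = [[-1], [-3], [2]]

SW = P + B = [[-9], [-6], [18]].
Left-multiplying both sides by S⁻¹ gives W = S⁻¹(P + B).
det S = 3; the adjugate gives S⁻¹ = [[-11/3, -13/3, -10/3], [-3, -4, -3], [-8/3, -10/3, -7/3]].
W = S⁻¹(P + B) = [[-1], [-3], [2]].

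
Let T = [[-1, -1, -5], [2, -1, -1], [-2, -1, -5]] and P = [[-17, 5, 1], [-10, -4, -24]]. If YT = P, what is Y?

Since T sits to the right of Y, Y = PT⁻¹.
T has determinant 4; T⁻¹ = [[1, 0, -1], [3, -5/4, -11/4], [-1, 1/4, 3/4]].
Y = PT⁻¹ = [[-17, 5, 1], [-10, -4, -24]] · [[1, 0, -1], [3, -5/4, -11/4], [-1, 1/4, 3/4]] = [[-3, -6, 4], [2, -1, 3]].

Y = [[-3, -6, 4], [2, -1, 3]]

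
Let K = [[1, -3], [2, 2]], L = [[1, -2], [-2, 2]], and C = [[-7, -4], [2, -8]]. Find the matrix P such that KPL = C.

Isolating P: multiply by K⁻¹ from the left and L⁻¹ from the right, so P = K⁻¹CL⁻¹.
det K = 8, so K⁻¹ = [[1/4, 3/8], [-1/4, 1/8]].
det L = -2; the adjugate gives L⁻¹ = [[-1, -1], [-1, -1/2]].
K⁻¹C = [[-1, -4], [2, 0]].
P = (K⁻¹C)L⁻¹ = [[5, 3], [-2, -2]].

P = [[5, 3], [-2, -2]]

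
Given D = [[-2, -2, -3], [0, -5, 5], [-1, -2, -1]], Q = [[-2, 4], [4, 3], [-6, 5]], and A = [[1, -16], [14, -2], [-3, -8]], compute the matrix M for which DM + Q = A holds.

DM = A − Q = [[3, -20], [10, -5], [3, -13]].
D is on the left of M, so left-multiply by D⁻¹: M = D⁻¹(A − Q).
D has determinant -5; D⁻¹ = [[-3, -4/5, 5], [1, 1/5, -2], [1, 2/5, -2]].
M = D⁻¹(A − Q) = [[-2, -1], [-1, 5], [1, 4]].

M = [[-2, -1], [-1, 5], [1, 4]]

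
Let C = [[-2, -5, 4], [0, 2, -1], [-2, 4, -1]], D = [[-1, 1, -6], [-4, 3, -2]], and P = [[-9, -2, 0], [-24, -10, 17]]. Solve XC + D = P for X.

XC = P − D = [[-8, -3, 6], [-20, -13, 19]].
Since C sits to the right of X, X = (P − D)C⁻¹.
det C = 2, so C⁻¹ = [[1, 11/2, -3/2], [1, 5, -1], [2, 9, -2]].
X = (P − D)C⁻¹ = [[1, -5, 3], [5, -4, 5]].

X = [[1, -5, 3], [5, -4, 5]]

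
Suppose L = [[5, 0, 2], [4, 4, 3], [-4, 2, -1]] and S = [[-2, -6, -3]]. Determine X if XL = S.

X = [[2, -2, 1]]

Right-multiplying both sides by L⁻¹ gives X = SL⁻¹.
L has determinant -2; L⁻¹ = [[5, -2, 4], [4, -3/2, 7/2], [-12, 5, -10]].
X = SL⁻¹ = [[-2, -6, -3]] · [[5, -2, 4], [4, -3/2, 7/2], [-12, 5, -10]] = [[2, -2, 1]].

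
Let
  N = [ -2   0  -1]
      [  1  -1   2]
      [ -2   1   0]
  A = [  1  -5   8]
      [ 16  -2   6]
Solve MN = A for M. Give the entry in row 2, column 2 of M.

Since N sits to the right of M, M = AN⁻¹.
N has determinant 5; N⁻¹ = [[-2/5, -1/5, -1/5], [-4/5, -2/5, 3/5], [-1/5, 2/5, 2/5]].
M = AN⁻¹ = [[1, -5, 8], [16, -2, 6]] · [[-2/5, -1/5, -1/5], [-4/5, -2/5, 3/5], [-1/5, 2/5, 2/5]] = [[2, 5, 0], [-6, 0, -2]].

0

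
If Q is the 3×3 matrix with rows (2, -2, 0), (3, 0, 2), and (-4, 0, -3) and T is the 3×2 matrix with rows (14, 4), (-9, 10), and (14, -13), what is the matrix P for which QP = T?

P = [[1, 4], [-6, 2], [-6, -1]]

Left-multiplying both sides by Q⁻¹ gives P = Q⁻¹T.
Q has determinant -2; Q⁻¹ = [[0, 3, 2], [-1/2, 3, 2], [0, -4, -3]].
P = Q⁻¹T = [[0, 3, 2], [-1/2, 3, 2], [0, -4, -3]] · [[14, 4], [-9, 10], [14, -13]] = [[1, 4], [-6, 2], [-6, -1]].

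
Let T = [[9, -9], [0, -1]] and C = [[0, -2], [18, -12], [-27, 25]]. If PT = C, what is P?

P = [[0, 2], [2, -6], [-3, 2]]

Right-multiplying both sides by T⁻¹ gives P = CT⁻¹.
det T = -9; the adjugate gives T⁻¹ = [[1/9, -1], [0, -1]].
P = CT⁻¹ = [[0, -2], [18, -12], [-27, 25]] · [[1/9, -1], [0, -1]] = [[0, 2], [2, -6], [-3, 2]].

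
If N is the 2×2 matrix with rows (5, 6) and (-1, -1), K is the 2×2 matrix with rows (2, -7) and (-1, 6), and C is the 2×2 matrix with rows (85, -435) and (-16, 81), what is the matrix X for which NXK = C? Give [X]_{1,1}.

X = N⁻¹CK⁻¹ (apply N⁻¹ on the left and K⁻¹ on the right).
N has determinant 1; N⁻¹ = [[-1, -6], [1, 5]].
det K = 5; the adjugate gives K⁻¹ = [[6/5, 7/5], [1/5, 2/5]].
N⁻¹C = [[11, -51], [5, -30]].
X = (N⁻¹C)K⁻¹ = [[3, -5], [0, -5]].

3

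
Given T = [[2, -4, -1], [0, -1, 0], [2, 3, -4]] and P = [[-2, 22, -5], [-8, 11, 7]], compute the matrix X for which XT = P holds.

Right-multiplying both sides by T⁻¹ gives X = PT⁻¹.
det T = 6, so T⁻¹ = [[2/3, -19/6, -1/6], [0, -1, 0], [1/3, -7/3, -1/3]].
X = PT⁻¹ = [[-2, 22, -5], [-8, 11, 7]] · [[2/3, -19/6, -1/6], [0, -1, 0], [1/3, -7/3, -1/3]] = [[-3, -4, 2], [-3, -2, -1]].

X = [[-3, -4, 2], [-3, -2, -1]]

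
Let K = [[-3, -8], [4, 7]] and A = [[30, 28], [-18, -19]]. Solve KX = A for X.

X = [[6, 4], [-6, -5]]

Left-multiplying both sides by K⁻¹ gives X = K⁻¹A.
det K = 11; the adjugate gives K⁻¹ = [[7/11, 8/11], [-4/11, -3/11]].
X = K⁻¹A = [[7/11, 8/11], [-4/11, -3/11]] · [[30, 28], [-18, -19]] = [[6, 4], [-6, -5]].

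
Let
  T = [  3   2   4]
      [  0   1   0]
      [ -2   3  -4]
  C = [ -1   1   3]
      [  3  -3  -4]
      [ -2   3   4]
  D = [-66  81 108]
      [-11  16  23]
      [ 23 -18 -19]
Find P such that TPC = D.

P = T⁻¹DC⁻¹ (apply T⁻¹ on the left and C⁻¹ on the right).
det T = -4, so T⁻¹ = [[1, -5, 1], [0, 1, 0], [-1/2, 13/4, -3/4]].
det C = 5, so C⁻¹ = [[0, 1, 1], [-4/5, 2/5, 1], [3/5, 1/5, 0]].
T⁻¹D = [[12, -17, -26], [-11, 16, 23], [-20, 25, 35]].
P = (T⁻¹D)C⁻¹ = [[-2, 0, -5], [1, 0, 5], [1, -3, 5]].

P = [[-2, 0, -5], [1, 0, 5], [1, -3, 5]]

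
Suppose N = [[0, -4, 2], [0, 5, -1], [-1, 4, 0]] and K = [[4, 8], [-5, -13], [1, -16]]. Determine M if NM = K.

N is on the left of M, so left-multiply by N⁻¹: M = N⁻¹K.
N has determinant 6; N⁻¹ = [[2/3, 4/3, -1], [1/6, 1/3, 0], [5/6, 2/3, 0]].
M = N⁻¹K = [[2/3, 4/3, -1], [1/6, 1/3, 0], [5/6, 2/3, 0]] · [[4, 8], [-5, -13], [1, -16]] = [[-5, 4], [-1, -3], [0, -2]].

M = [[-5, 4], [-1, -3], [0, -2]]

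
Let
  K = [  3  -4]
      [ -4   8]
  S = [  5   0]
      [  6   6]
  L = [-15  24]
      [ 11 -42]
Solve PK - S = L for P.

PK = L + S = [[-10, 24], [17, -36]].
Right-multiplying both sides by K⁻¹ gives P = (L + S)K⁻¹.
det K = 8, so K⁻¹ = [[1, 1/2], [1/2, 3/8]].
P = (L + S)K⁻¹ = [[2, 4], [-1, -5]].

P = [[2, 4], [-1, -5]]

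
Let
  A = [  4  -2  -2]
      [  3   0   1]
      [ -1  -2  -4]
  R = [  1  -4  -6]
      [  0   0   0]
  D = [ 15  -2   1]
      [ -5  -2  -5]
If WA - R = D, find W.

WA = D + R = [[16, -6, -5], [-5, -2, -5]].
A is on the right of W, so right-multiply by A⁻¹: W = (D + R)A⁻¹.
det A = -2, so A⁻¹ = [[-1, 2, 1], [-11/2, 9, 5], [3, -5, -3]].
W = (D + R)A⁻¹ = [[2, 3, 1], [1, -3, 0]].

W = [[2, 3, 1], [1, -3, 0]]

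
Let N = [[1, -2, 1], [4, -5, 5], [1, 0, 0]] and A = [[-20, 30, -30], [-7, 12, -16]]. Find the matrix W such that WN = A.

W = [[0, -6, 4], [4, -4, 5]]

Since N sits to the right of W, W = AN⁻¹.
N has determinant -5; N⁻¹ = [[0, 0, 1], [-1, 1/5, 1/5], [-1, 2/5, -3/5]].
W = AN⁻¹ = [[-20, 30, -30], [-7, 12, -16]] · [[0, 0, 1], [-1, 1/5, 1/5], [-1, 2/5, -3/5]] = [[0, -6, 4], [4, -4, 5]].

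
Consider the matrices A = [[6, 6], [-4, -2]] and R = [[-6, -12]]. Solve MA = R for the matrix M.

M = [[-3, -3]]

Right-multiplying both sides by A⁻¹ gives M = RA⁻¹.
det A = 12; the adjugate gives A⁻¹ = [[-1/6, -1/2], [1/3, 1/2]].
M = RA⁻¹ = [[-6, -12]] · [[-1/6, -1/2], [1/3, 1/2]] = [[-3, -3]].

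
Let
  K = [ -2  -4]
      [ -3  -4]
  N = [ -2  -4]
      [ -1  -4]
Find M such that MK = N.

M = [[1, 0], [2, -1]]

K is on the right of M, so right-multiply by K⁻¹: M = NK⁻¹.
det K = -4, so K⁻¹ = [[1, -1], [-3/4, 1/2]].
M = NK⁻¹ = [[-2, -4], [-1, -4]] · [[1, -1], [-3/4, 1/2]] = [[1, 0], [2, -1]].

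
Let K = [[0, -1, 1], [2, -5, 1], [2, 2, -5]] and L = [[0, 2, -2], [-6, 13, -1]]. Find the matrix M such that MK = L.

Right-multiplying both sides by K⁻¹ gives M = LK⁻¹.
K has determinant 2; K⁻¹ = [[23/2, -3/2, 2], [6, -1, 1], [7, -1, 1]].
M = LK⁻¹ = [[0, 2, -2], [-6, 13, -1]] · [[23/2, -3/2, 2], [6, -1, 1], [7, -1, 1]] = [[-2, 0, 0], [2, -3, 0]].

M = [[-2, 0, 0], [2, -3, 0]]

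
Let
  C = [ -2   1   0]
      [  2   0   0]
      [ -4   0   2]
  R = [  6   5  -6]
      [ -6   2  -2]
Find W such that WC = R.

W = [[5, 2, -3], [2, -3, -1]]

C is on the right of W, so right-multiply by C⁻¹: W = RC⁻¹.
det C = -4; the adjugate gives C⁻¹ = [[0, 1/2, 0], [1, 1, 0], [0, 1, 1/2]].
W = RC⁻¹ = [[6, 5, -6], [-6, 2, -2]] · [[0, 1/2, 0], [1, 1, 0], [0, 1, 1/2]] = [[5, 2, -3], [2, -3, -1]].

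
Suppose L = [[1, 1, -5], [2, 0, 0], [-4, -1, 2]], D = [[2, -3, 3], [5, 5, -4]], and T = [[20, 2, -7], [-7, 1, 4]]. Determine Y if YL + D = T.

Y = [[0, -1, -5], [0, 2, 4]]

YL = T − D = [[18, 5, -10], [-12, -4, 8]].
Since L sits to the right of Y, Y = (T − D)L⁻¹.
L has determinant 6; L⁻¹ = [[0, 1/2, 0], [-2/3, -3, -5/3], [-1/3, -1/2, -1/3]].
Y = (T − D)L⁻¹ = [[0, -1, -5], [0, 2, 4]].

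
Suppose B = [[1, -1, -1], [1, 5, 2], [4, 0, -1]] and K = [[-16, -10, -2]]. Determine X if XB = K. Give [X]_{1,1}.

B is on the right of X, so right-multiply by B⁻¹: X = KB⁻¹.
det B = 6; the adjugate gives B⁻¹ = [[-5/6, -1/6, 1/2], [3/2, 1/2, -1/2], [-10/3, -2/3, 1]].
X = KB⁻¹ = [[-16, -10, -2]] · [[-5/6, -1/6, 1/2], [3/2, 1/2, -1/2], [-10/3, -2/3, 1]] = [[5, -1, -5]].

5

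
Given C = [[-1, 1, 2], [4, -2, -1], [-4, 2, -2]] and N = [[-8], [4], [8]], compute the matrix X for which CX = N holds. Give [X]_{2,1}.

Since C multiplies X on the left, X = C⁻¹N.
det C = 6, so C⁻¹ = [[1, 1, 1/2], [2, 5/3, 7/6], [0, -1/3, -1/3]].
X = C⁻¹N = [[1, 1, 1/2], [2, 5/3, 7/6], [0, -1/3, -1/3]] · [[-8], [4], [8]] = [[0], [0], [-4]].

0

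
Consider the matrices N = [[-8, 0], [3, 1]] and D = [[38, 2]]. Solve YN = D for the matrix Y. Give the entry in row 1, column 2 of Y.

Right-multiplying both sides by N⁻¹ gives Y = DN⁻¹.
det N = -8, so N⁻¹ = [[-1/8, 0], [3/8, 1]].
Y = DN⁻¹ = [[38, 2]] · [[-1/8, 0], [3/8, 1]] = [[-4, 2]].

2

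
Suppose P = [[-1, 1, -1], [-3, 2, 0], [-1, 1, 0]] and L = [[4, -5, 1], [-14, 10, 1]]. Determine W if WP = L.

Since P sits to the right of W, W = LP⁻¹.
det P = 1; the adjugate gives P⁻¹ = [[0, -1, 2], [0, -1, 3], [-1, 0, 1]].
W = LP⁻¹ = [[4, -5, 1], [-14, 10, 1]] · [[0, -1, 2], [0, -1, 3], [-1, 0, 1]] = [[-1, 1, -6], [-1, 4, 3]].

W = [[-1, 1, -6], [-1, 4, 3]]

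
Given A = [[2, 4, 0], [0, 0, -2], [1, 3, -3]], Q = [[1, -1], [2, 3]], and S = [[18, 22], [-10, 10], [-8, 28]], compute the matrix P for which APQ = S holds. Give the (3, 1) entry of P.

5

Left-multiply by A⁻¹ and right-multiply by Q⁻¹: P = A⁻¹SQ⁻¹.
det A = 4; the adjugate gives A⁻¹ = [[3/2, 3, -2], [-1/2, -3/2, 1], [0, -1/2, 0]].
det Q = 5, so Q⁻¹ = [[3/5, 1/5], [-2/5, 1/5]].
A⁻¹S = [[13, 7], [-2, 2], [5, -5]].
P = (A⁻¹S)Q⁻¹ = [[5, 4], [-2, 0], [5, 0]].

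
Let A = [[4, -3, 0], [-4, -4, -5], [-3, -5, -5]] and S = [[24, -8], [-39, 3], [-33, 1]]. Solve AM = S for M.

Left-multiplying both sides by A⁻¹ gives M = A⁻¹S.
det A = -5, so A⁻¹ = [[1, 3, -3], [1, 4, -4], [-8/5, -29/5, 28/5]].
M = A⁻¹S = [[1, 3, -3], [1, 4, -4], [-8/5, -29/5, 28/5]] · [[24, -8], [-39, 3], [-33, 1]] = [[6, -2], [0, 0], [3, 1]].

M = [[6, -2], [0, 0], [3, 1]]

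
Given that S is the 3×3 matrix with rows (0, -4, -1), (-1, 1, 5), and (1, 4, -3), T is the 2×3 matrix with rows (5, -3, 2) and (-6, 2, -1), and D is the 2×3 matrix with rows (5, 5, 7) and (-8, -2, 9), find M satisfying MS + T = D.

M = [[3, 4, 4], [4, 4, 2]]

MS = D − T = [[0, 8, 5], [-2, -4, 10]].
Since S sits to the right of M, M = (D − T)S⁻¹.
S has determinant -3; S⁻¹ = [[23/3, 16/3, 19/3], [-2/3, -1/3, -1/3], [5/3, 4/3, 4/3]].
M = (D − T)S⁻¹ = [[3, 4, 4], [4, 4, 2]].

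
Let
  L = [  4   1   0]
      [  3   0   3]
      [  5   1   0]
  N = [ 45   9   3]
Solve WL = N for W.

L is on the right of W, so right-multiply by L⁻¹: W = NL⁻¹.
det L = 3; the adjugate gives L⁻¹ = [[-1, 0, 1], [5, 0, -4], [1, 1/3, -1]].
W = NL⁻¹ = [[45, 9, 3]] · [[-1, 0, 1], [5, 0, -4], [1, 1/3, -1]] = [[3, 1, 6]].

W = [[3, 1, 6]]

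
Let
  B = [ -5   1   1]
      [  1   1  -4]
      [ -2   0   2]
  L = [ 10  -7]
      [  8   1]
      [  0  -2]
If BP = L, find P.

P = [[-2, 3], [2, 6], [-2, 2]]

B is on the left of P, so left-multiply by B⁻¹: P = B⁻¹L.
det B = -2, so B⁻¹ = [[-1, 1, 5/2], [-3, 4, 19/2], [-1, 1, 3]].
P = B⁻¹L = [[-1, 1, 5/2], [-3, 4, 19/2], [-1, 1, 3]] · [[10, -7], [8, 1], [0, -2]] = [[-2, 3], [2, 6], [-2, 2]].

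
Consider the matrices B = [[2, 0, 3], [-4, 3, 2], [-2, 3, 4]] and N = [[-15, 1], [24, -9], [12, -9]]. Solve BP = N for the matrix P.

P = [[-3, -1], [6, -5], [-3, 1]]

B is on the left of P, so left-multiply by B⁻¹: P = B⁻¹N.
B has determinant -6; B⁻¹ = [[-1, -3/2, 3/2], [-2, -7/3, 8/3], [1, 1, -1]].
P = B⁻¹N = [[-1, -3/2, 3/2], [-2, -7/3, 8/3], [1, 1, -1]] · [[-15, 1], [24, -9], [12, -9]] = [[-3, -1], [6, -5], [-3, 1]].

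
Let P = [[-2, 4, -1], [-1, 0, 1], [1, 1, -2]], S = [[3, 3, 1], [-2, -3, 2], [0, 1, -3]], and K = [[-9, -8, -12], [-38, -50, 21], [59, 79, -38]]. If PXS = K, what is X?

X = [[5, -3, 2], [4, 4, 5], [-3, 4, -3]]

X = P⁻¹KS⁻¹ (apply P⁻¹ on the left and S⁻¹ on the right).
det P = -1, so P⁻¹ = [[1, -7, -4], [1, -5, -3], [1, -6, -4]].
det S = 1, so S⁻¹ = [[7, 10, 9], [-6, -9, -8], [-2, -3, -3]].
P⁻¹K = [[21, 26, -7], [4, 5, -3], [-17, -24, 14]].
X = (P⁻¹K)S⁻¹ = [[5, -3, 2], [4, 4, 5], [-3, 4, -3]].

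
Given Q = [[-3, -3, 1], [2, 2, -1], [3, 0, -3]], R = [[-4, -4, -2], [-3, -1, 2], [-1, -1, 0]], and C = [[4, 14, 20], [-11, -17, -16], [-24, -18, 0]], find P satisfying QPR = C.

P = Q⁻¹CR⁻¹ (apply Q⁻¹ on the left and R⁻¹ on the right).
Q has determinant 3; Q⁻¹ = [[-2, -3, 1/3], [1, 2, -1/3], [-2, -3, 0]].
det R = -4; the adjugate gives R⁻¹ = [[-1/2, -1/2, 5/2], [1/2, 1/2, -7/2], [-1/2, 0, 2]].
Q⁻¹C = [[17, 17, 8], [-10, -14, -12], [25, 23, 8]].
P = (Q⁻¹C)R⁻¹ = [[-4, 0, -1], [4, -2, 0], [-5, -1, -2]].

P = [[-4, 0, -1], [4, -2, 0], [-5, -1, -2]]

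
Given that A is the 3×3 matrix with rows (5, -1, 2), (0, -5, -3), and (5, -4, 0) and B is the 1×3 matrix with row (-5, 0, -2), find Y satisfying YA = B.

Right-multiplying both sides by A⁻¹ gives Y = BA⁻¹.
det A = 5, so A⁻¹ = [[-12/5, -8/5, 13/5], [-3, -2, 3], [5, 3, -5]].
Y = BA⁻¹ = [[-5, 0, -2]] · [[-12/5, -8/5, 13/5], [-3, -2, 3], [5, 3, -5]] = [[2, 2, -3]].

Y = [[2, 2, -3]]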